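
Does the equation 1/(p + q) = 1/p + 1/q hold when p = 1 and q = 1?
Substituting p = 1, q = 1:

LHS = 1/(1 + 1) = 1/2
RHS = 1/1 + 1/1 = 2

LHS ≠ RHS, so the equation does not hold at this point.

Answer: Fails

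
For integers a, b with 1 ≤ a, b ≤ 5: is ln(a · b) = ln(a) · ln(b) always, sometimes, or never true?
Sometimes true

It holds at (a, b) = (1, 1) (both sides equal 0), but fails at (a, b) = (5, 4) (LHS = ln(20) ≈ 2.996, RHS = ln(4)·ln(5) ≈ 2.231).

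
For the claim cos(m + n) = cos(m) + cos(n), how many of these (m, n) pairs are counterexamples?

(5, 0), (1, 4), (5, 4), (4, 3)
Testing each pair:
(5, 0): LHS = cos(5) ≈ 0.2837, RHS = cos(5) + 1 ≈ 1.284 → counterexample
(1, 4): LHS = cos(5) ≈ 0.2837, RHS = cos(4) + cos(1) ≈ -0.1133 → counterexample
(5, 4): LHS = cos(9) ≈ -0.9111, RHS = cos(4) + cos(5) ≈ -0.37 → counterexample
(4, 3): LHS = cos(7) ≈ 0.7539, RHS = cos(3) + cos(4) ≈ -1.644 → counterexample

That makes 4 counterexamples.

Answer: 4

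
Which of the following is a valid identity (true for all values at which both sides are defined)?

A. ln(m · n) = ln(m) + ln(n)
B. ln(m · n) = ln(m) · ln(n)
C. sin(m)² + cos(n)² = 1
A: holds — e.g. at (1, 5), both sides equal ln(5) ≈ 1.609.
B: fails at (1, 2) — LHS = ln(2) ≈ 0.6931, RHS = 0.
C: fails at (5, 8) — LHS = cos(8)² + sin(5)² ≈ 0.9407, RHS = 1.

Answer: A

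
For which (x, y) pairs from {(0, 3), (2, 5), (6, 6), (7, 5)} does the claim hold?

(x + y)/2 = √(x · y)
(6, 6)

Testing each pair:
(0, 3): LHS = 3/2, RHS = 0 → fails
(2, 5): LHS = 7/2, RHS = √(10) ≈ 3.162 → fails
(6, 6): LHS = 6, RHS = 6 → holds
(7, 5): LHS = 6, RHS = √(35) ≈ 5.916 → fails

1 of 4 pairs satisfies the claim.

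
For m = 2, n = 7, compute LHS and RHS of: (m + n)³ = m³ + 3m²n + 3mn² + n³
LHS = (2 + 7)³ = 729
RHS = 2³ + 3·2²·7 + 3·2·7² + 7³ = 729

LHS = RHS: the two sides agree.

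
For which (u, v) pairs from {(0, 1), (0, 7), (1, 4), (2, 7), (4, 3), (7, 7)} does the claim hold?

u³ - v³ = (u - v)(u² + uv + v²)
Testing each pair:
(0, 1): LHS = -1, RHS = -1 → holds
(0, 7): LHS = -343, RHS = -343 → holds
(1, 4): LHS = -63, RHS = -63 → holds
(2, 7): LHS = -335, RHS = -335 → holds
(4, 3): LHS = 37, RHS = 37 → holds
(7, 7): LHS = 0, RHS = 0 → holds

Every pair satisfies the claim.

Answer: All pairs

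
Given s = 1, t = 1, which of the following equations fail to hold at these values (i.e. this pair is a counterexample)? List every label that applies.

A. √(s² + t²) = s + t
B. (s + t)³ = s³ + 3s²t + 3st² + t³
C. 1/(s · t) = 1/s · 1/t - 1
Evaluating each claim at the given values:
A. LHS = √(2) ≈ 1.414, RHS = 2 → fails here (LHS ≠ RHS)
B. LHS = 8, RHS = 8 → holds here (LHS = RHS)
C. LHS = 1, RHS = 0 → fails here (LHS ≠ RHS)

Answer: A, C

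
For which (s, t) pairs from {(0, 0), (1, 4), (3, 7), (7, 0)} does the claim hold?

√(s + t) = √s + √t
Testing each pair:
(0, 0): LHS = 0, RHS = 0 → holds
(1, 4): LHS = √(5) ≈ 2.236, RHS = 3 → fails
(3, 7): LHS = √(10) ≈ 3.162, RHS = √(3) + √(7) ≈ 4.378 → fails
(7, 0): LHS = √(7) ≈ 2.646, RHS = √(7) ≈ 2.646 → holds

2 of 4 pairs satisfy the claim.

Answer: (0, 0), (7, 0)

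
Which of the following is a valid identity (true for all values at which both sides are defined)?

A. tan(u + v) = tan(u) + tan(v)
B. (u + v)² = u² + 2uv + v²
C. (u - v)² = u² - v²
A: fails at (3, 4) — LHS = tan(7) ≈ 0.8714, RHS = tan(3) + tan(4) ≈ 1.015.
B: holds — e.g. at (4, 4), both sides equal 64.
C: fails at (1, 3) — LHS = 4, RHS = -8.

Answer: B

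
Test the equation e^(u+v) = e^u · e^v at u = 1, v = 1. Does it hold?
Substituting u = 1, v = 1:

LHS = e^(1+1) = e^2 ≈ 7.389
RHS = e^1 · e^1 = e^2 ≈ 7.389

LHS = RHS, so the equation holds at this point.

Answer: Holds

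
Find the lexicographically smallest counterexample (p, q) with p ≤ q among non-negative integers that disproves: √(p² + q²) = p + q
Substituting (1, 1) into the claim:
LHS = √(1² + 1²) = √(2) ≈ 1.414
RHS = 1 + 1 = 2

Since LHS ≠ RHS, this pair disproves the claim, and no lexicographically smaller pair (p ≤ q, non-negative integers) does.

For instance (2, 7) is also a counterexample (LHS = √(53) ≈ 7.28, RHS = 9), but it's lexicographically larger.

Answer: (p, q) = (1, 1)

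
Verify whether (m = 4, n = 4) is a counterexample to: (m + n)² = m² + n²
Substituting m = 4, n = 4:
LHS = (4 + 4)² = 64
RHS = 4² + 4² = 32

Since LHS ≠ RHS, this pair disproves the claim.

Answer: Yes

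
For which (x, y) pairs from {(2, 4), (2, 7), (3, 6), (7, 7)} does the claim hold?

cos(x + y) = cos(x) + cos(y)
Testing each pair:
(2, 4): LHS = cos(6) ≈ 0.9602, RHS = cos(4) + cos(2) ≈ -1.07 → fails
(2, 7): LHS = cos(9) ≈ -0.9111, RHS = cos(2) + cos(7) ≈ 0.3378 → fails
(3, 6): LHS = cos(9) ≈ -0.9111, RHS = cos(3) + cos(6) ≈ -0.02982 → fails
(7, 7): LHS = cos(14) ≈ 0.1367, RHS = 2·cos(7) ≈ 1.508 → fails

No pair satisfies the claim.

Answer: None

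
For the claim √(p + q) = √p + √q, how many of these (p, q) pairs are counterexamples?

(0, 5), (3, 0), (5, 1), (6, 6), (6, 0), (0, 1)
Testing each pair:
(0, 5): LHS = √(5) ≈ 2.236, RHS = √(5) ≈ 2.236 → satisfies claim
(3, 0): LHS = √(3) ≈ 1.732, RHS = √(3) ≈ 1.732 → satisfies claim
(5, 1): LHS = √(6) ≈ 2.449, RHS = 1 + √(5) ≈ 3.236 → counterexample
(6, 6): LHS = 2·√(3) ≈ 3.464, RHS = 2·√(6) ≈ 4.899 → counterexample
(6, 0): LHS = √(6) ≈ 2.449, RHS = √(6) ≈ 2.449 → satisfies claim
(0, 1): LHS = 1, RHS = 1 → satisfies claim

That makes 2 counterexamples.

Answer: 2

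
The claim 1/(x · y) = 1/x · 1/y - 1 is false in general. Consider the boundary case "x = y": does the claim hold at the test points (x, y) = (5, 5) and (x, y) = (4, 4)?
At (5, 5): LHS = 1/25 ≠ RHS = -24/25
At (4, 4): LHS = 1/16 ≠ RHS = -15/16

Answer: No, fails at both test points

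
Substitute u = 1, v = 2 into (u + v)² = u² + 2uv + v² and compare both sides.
LHS = (1 + 2)² = 9
RHS = 1² + 2·1·2 + 2² = 9

LHS = RHS: the two sides agree.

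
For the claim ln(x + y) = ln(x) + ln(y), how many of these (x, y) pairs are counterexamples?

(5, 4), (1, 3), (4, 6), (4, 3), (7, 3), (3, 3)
Testing each pair:
(5, 4): LHS = ln(9) ≈ 2.197, RHS = ln(4) + ln(5) ≈ 2.996 → counterexample
(1, 3): LHS = ln(4) ≈ 1.386, RHS = ln(3) ≈ 1.099 → counterexample
(4, 6): LHS = ln(10) ≈ 2.303, RHS = ln(4) + ln(6) ≈ 3.178 → counterexample
(4, 3): LHS = ln(7) ≈ 1.946, RHS = ln(3) + ln(4) ≈ 2.485 → counterexample
(7, 3): LHS = ln(10) ≈ 2.303, RHS = ln(3) + ln(7) ≈ 3.045 → counterexample
(3, 3): LHS = ln(6) ≈ 1.792, RHS = 2·ln(3) ≈ 2.197 → counterexample

That makes 6 counterexamples.

Answer: 6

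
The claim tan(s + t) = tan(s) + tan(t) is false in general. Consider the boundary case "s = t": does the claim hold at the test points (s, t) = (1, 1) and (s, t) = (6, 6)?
No, fails at both test points

At (1, 1): LHS = tan(2) ≈ -2.185 ≠ RHS = 2·tan(1) ≈ 3.115
At (6, 6): LHS = tan(12) ≈ -0.6359 ≠ RHS = 2·tan(6) ≈ -0.582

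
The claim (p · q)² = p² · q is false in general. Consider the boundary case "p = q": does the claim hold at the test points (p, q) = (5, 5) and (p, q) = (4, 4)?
No, fails at both test points

At (5, 5): LHS = 625 ≠ RHS = 125
At (4, 4): LHS = 256 ≠ RHS = 64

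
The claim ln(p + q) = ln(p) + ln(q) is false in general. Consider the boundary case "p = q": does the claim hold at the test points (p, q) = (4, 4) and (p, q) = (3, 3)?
No, fails at both test points

At (4, 4): LHS = ln(8) ≈ 2.079 ≠ RHS = 2·ln(4) ≈ 2.773
At (3, 3): LHS = ln(6) ≈ 1.792 ≠ RHS = 2·ln(3) ≈ 2.197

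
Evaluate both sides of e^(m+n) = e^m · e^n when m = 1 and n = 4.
LHS = e^(1+4) = e^5 ≈ 148.4
RHS = e^1 · e^4 = e^5 ≈ 148.4

LHS = RHS: the two sides agree.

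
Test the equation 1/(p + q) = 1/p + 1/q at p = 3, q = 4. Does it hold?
Fails

Substituting p = 3, q = 4:

LHS = 1/(3 + 4) = 1/7
RHS = 1/3 + 1/4 = 7/12

LHS ≠ RHS, so the equation does not hold at this point.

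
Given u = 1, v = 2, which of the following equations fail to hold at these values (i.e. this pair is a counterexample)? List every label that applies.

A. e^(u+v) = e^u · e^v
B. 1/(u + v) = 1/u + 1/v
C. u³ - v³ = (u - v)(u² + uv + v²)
B

Evaluating each claim at the given values:
A. LHS = e^3 ≈ 20.09, RHS = e^3 ≈ 20.09 → holds here (LHS = RHS)
B. LHS = 1/3, RHS = 3/2 → fails here (LHS ≠ RHS)
C. LHS = -7, RHS = -7 → holds here (LHS = RHS)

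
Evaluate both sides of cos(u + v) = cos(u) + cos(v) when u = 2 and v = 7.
LHS = cos(2 + 7) = cos(9) ≈ -0.9111
RHS = cos(2) + cos(7) ≈ 0.3378

LHS ≠ RHS (they differ by about 1.249), so the equation does not hold here.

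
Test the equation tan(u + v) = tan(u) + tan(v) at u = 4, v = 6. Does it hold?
Substituting u = 4, v = 6:

LHS = tan(4 + 6) = tan(10) ≈ 0.6484
RHS = tan(4) + tan(6) ≈ 0.8668

LHS ≠ RHS, so the equation does not hold at this point.

Answer: Fails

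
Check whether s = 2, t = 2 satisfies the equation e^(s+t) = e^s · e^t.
Substituting s = 2, t = 2:

LHS = e^(2+2) = e^4 ≈ 54.6
RHS = e^2 · e^2 = e^4 ≈ 54.6

LHS = RHS, so the equation holds at this point.

Answer: Holds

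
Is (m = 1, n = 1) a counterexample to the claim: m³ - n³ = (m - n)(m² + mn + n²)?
No

Substituting m = 1, n = 1:
LHS = 1³ - 1³ = 0
RHS = (1 - 1)(1² + 1·1 + 1²) = 0

The sides agree, so this pair does not disprove the claim.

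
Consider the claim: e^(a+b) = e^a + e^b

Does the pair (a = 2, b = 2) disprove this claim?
Yes

Substituting a = 2, b = 2:
LHS = e^(2+2) = e^4 ≈ 54.6
RHS = e^2 + e^2 = 2·e^2 ≈ 14.78

Since LHS ≠ RHS, this pair disproves the claim.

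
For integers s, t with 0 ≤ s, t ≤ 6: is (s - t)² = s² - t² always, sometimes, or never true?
Sometimes true

It holds at (s, t) = (5, 5) (both sides equal 0), but fails at (s, t) = (2, 1) (LHS = 1, RHS = 3).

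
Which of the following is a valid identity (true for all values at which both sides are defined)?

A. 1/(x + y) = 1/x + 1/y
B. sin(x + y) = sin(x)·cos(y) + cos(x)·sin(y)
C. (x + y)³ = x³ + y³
A: fails at (1, 5) — LHS = 1/6, RHS = 6/5.
B: holds — e.g. at (4, 6), both sides equal sin(10) ≈ -0.544.
C: fails at (3, 5) — LHS = 512, RHS = 152.

Answer: B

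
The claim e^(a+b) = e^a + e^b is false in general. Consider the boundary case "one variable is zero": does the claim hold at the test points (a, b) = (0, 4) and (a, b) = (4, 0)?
No, fails at both test points

At (0, 4): LHS = e^4 ≈ 54.6 ≠ RHS = 1 + e^4 ≈ 55.6
At (4, 0): LHS = e^4 ≈ 54.6 ≠ RHS = 1 + e^4 ≈ 55.6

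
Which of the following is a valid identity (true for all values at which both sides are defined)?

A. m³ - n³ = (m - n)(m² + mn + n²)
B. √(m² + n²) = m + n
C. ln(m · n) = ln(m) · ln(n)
A: holds — e.g. at (3, 3), both sides equal 0.
B: fails at (1, 5) — LHS = √(26) ≈ 5.099, RHS = 6.
C: fails at (4, 5) — LHS = ln(20) ≈ 2.996, RHS = ln(4)·ln(5) ≈ 2.231.

Answer: A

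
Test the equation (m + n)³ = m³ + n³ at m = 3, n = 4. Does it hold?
Fails

Substituting m = 3, n = 4:

LHS = (3 + 4)³ = 343
RHS = 3³ + 4³ = 91

LHS ≠ RHS, so the equation does not hold at this point.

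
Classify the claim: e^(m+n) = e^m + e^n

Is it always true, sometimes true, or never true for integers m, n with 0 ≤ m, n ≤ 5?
The claim fails for every pair in the range. For instance at (m, n) = (1, 0): LHS = e ≈ 2.718, RHS = 1 + e ≈ 3.718.

Answer: Never true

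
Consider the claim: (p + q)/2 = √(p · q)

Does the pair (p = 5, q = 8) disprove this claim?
Yes

Substituting p = 5, q = 8:
LHS = (5 + 8)/2 = 13/2
RHS = √(5 · 8) = 2·√(10) ≈ 6.325

Since LHS ≠ RHS, this pair disproves the claim.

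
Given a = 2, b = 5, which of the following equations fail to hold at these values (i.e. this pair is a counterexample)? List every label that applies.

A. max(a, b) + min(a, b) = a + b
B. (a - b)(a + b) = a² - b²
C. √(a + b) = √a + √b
Evaluating each claim at the given values:
A. LHS = 7, RHS = 7 → holds here (LHS = RHS)
B. LHS = -21, RHS = -21 → holds here (LHS = RHS)
C. LHS = √(7) ≈ 2.646, RHS = √(2) + √(5) ≈ 3.65 → fails here (LHS ≠ RHS)

Answer: C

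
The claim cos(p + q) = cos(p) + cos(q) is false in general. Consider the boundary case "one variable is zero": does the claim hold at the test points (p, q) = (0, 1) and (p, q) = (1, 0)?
At (0, 1): LHS = cos(1) ≈ 0.5403 ≠ RHS = cos(1) + 1 ≈ 1.54
At (1, 0): LHS = cos(1) ≈ 0.5403 ≠ RHS = cos(1) + 1 ≈ 1.54

Answer: No, fails at both test points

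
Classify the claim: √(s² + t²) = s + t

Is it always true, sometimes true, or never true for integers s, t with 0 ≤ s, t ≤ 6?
Sometimes true

It holds at (s, t) = (3, 0) (both sides equal 3), but fails at (s, t) = (6, 6) (LHS = 6·√(2) ≈ 8.485, RHS = 12).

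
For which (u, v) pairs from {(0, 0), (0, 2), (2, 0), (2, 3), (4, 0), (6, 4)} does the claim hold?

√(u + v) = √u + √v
Testing each pair:
(0, 0): LHS = 0, RHS = 0 → holds
(0, 2): LHS = √(2) ≈ 1.414, RHS = √(2) ≈ 1.414 → holds
(2, 0): LHS = √(2) ≈ 1.414, RHS = √(2) ≈ 1.414 → holds
(2, 3): LHS = √(5) ≈ 2.236, RHS = √(2) + √(3) ≈ 3.146 → fails
(4, 0): LHS = 2, RHS = 2 → holds
(6, 4): LHS = √(10) ≈ 3.162, RHS = 2 + √(6) ≈ 4.449 → fails

4 of 6 pairs satisfy the claim.

Answer: (0, 0), (0, 2), (2, 0), (4, 0)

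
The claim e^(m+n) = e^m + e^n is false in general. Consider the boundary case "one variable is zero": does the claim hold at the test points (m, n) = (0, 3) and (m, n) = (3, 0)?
No, fails at both test points

At (0, 3): LHS = e^3 ≈ 20.09 ≠ RHS = 1 + e^3 ≈ 21.09
At (3, 0): LHS = e^3 ≈ 20.09 ≠ RHS = 1 + e^3 ≈ 21.09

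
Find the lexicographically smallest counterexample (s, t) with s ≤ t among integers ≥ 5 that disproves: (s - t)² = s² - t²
At (5, 5): both sides equal 0, so it holds there.

Substituting (5, 6) into the claim:
LHS = (5 - 6)² = 1
RHS = 5² - 6² = -11

Since LHS ≠ RHS, this pair disproves the claim, and no lexicographically smaller pair (s ≤ t, integers ≥ 5) does.

For instance (5, 7) is also a counterexample (LHS = 4, RHS = -24), but it's lexicographically larger.

Answer: (s, t) = (5, 6)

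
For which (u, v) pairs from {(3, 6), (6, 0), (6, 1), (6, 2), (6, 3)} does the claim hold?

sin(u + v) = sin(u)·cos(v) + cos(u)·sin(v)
Testing each pair:
(3, 6): LHS = sin(9) ≈ 0.4121, RHS = sin(3)·cos(6) + sin(6)·cos(3) ≈ 0.4121 → holds
(6, 0): LHS = sin(6) ≈ -0.2794, RHS = sin(6) ≈ -0.2794 → holds
(6, 1): LHS = sin(7) ≈ 0.657, RHS = sin(6)·cos(1) + sin(1)·cos(6) ≈ 0.657 → holds
(6, 2): LHS = sin(8) ≈ 0.9894, RHS = sin(6)·cos(2) + sin(2)·cos(6) ≈ 0.9894 → holds
(6, 3): LHS = sin(9) ≈ 0.4121, RHS = sin(3)·cos(6) + sin(6)·cos(3) ≈ 0.4121 → holds

Every pair satisfies the claim.

Answer: All pairs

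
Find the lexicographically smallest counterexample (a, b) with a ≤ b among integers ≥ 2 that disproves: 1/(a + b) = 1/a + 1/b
Substituting (2, 2) into the claim:
LHS = 1/(2 + 2) = 1/4
RHS = 1/2 + 1/2 = 1

Since LHS ≠ RHS, this pair disproves the claim, and no lexicographically smaller pair (a ≤ b, integers ≥ 2) does.

For instance (3, 8) is also a counterexample (LHS = 1/11, RHS = 11/24), but it's lexicographically larger.

Answer: (a, b) = (2, 2)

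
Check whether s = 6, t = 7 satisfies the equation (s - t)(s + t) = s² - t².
Holds

Substituting s = 6, t = 7:

LHS = (6 - 7)(6 + 7) = -13
RHS = 6² - 7² = -13

LHS = RHS, so the equation holds at this point.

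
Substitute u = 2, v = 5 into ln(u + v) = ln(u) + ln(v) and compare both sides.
LHS = ln(2 + 5) = ln(7) ≈ 1.946
RHS = ln(2) + ln(5) ≈ 2.303

LHS ≠ RHS (they differ by about 0.3567), so the equation does not hold here.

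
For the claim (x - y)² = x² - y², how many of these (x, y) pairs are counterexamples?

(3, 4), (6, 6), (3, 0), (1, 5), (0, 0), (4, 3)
Testing each pair:
(3, 4): LHS = 1, RHS = -7 → counterexample
(6, 6): LHS = 0, RHS = 0 → satisfies claim
(3, 0): LHS = 9, RHS = 9 → satisfies claim
(1, 5): LHS = 16, RHS = -24 → counterexample
(0, 0): LHS = 0, RHS = 0 → satisfies claim
(4, 3): LHS = 1, RHS = 7 → counterexample

That makes 3 counterexamples.

Answer: 3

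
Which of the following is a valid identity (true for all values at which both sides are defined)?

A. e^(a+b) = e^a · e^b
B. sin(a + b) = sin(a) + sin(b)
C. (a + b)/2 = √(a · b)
A: holds — e.g. at (0, 1), both sides equal e ≈ 2.718.
B: fails at (1, 5) — LHS = sin(6) ≈ -0.2794, RHS = sin(5) + sin(1) ≈ -0.1175.
C: fails at (4, 5) — LHS = 9/2, RHS = 2·√(5) ≈ 4.472.

Answer: A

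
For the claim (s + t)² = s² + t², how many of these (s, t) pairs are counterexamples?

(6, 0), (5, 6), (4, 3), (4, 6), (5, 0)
3

Testing each pair:
(6, 0): LHS = 36, RHS = 36 → satisfies claim
(5, 6): LHS = 121, RHS = 61 → counterexample
(4, 3): LHS = 49, RHS = 25 → counterexample
(4, 6): LHS = 100, RHS = 52 → counterexample
(5, 0): LHS = 25, RHS = 25 → satisfies claim

That makes 3 counterexamples.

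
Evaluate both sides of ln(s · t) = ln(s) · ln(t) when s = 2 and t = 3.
LHS = ln(2 · 3) = ln(6) ≈ 1.792
RHS = ln(2) · ln(3) ≈ 0.7615

LHS ≠ RHS (they differ by about 1.03), so the equation does not hold here.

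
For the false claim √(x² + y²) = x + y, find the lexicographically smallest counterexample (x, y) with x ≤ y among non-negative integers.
(x, y) = (1, 1)

At (0, 3): both sides equal 3, so it holds there.

Substituting (1, 1) into the claim:
LHS = √(1² + 1²) = √(2) ≈ 1.414
RHS = 1 + 1 = 2

Since LHS ≠ RHS, this pair disproves the claim, and no lexicographically smaller pair (x ≤ y, non-negative integers) does.

For instance (3, 4) is also a counterexample (LHS = 5, RHS = 7), but it's lexicographically larger.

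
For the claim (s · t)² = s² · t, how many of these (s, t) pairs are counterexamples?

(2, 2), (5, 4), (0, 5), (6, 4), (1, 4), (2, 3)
5

Testing each pair:
(2, 2): LHS = 16, RHS = 8 → counterexample
(5, 4): LHS = 400, RHS = 100 → counterexample
(0, 5): LHS = 0, RHS = 0 → satisfies claim
(6, 4): LHS = 576, RHS = 144 → counterexample
(1, 4): LHS = 16, RHS = 4 → counterexample
(2, 3): LHS = 36, RHS = 12 → counterexample

That makes 5 counterexamples.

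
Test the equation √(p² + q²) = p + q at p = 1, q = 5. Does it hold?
Fails

Substituting p = 1, q = 5:

LHS = √(1² + 5²) = √(26) ≈ 5.099
RHS = 1 + 5 = 6

LHS ≠ RHS, so the equation does not hold at this point.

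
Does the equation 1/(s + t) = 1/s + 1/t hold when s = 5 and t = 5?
Fails

Substituting s = 5, t = 5:

LHS = 1/(5 + 5) = 1/10
RHS = 1/5 + 1/5 = 2/5

LHS ≠ RHS, so the equation does not hold at this point.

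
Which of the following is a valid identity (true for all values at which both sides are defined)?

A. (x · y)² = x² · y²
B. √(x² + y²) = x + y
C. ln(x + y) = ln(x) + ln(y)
A

A: holds — e.g. at (2, 5), both sides equal 100.
B: fails at (1, 5) — LHS = √(26) ≈ 5.099, RHS = 6.
C: fails at (2, 5) — LHS = ln(7) ≈ 1.946, RHS = ln(2) + ln(5) ≈ 2.303.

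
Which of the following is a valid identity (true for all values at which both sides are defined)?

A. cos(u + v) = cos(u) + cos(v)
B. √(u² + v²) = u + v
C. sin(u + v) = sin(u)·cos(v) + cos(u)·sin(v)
A: fails at (4, 6) — LHS = cos(10) ≈ -0.8391, RHS = cos(4) + cos(6) ≈ 0.3065.
B: fails at (2, 4) — LHS = 2·√(5) ≈ 4.472, RHS = 6.
C: holds — e.g. at (0, 1), both sides equal sin(1) ≈ 0.8415.

Answer: C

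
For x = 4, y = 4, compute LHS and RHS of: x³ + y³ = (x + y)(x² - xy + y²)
LHS = 4³ + 4³ = 128
RHS = (4 + 4)(4² - 4·4 + 4²) = 128

LHS = RHS: the two sides agree.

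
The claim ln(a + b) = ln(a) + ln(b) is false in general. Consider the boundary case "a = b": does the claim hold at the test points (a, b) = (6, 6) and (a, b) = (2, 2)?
Only at (2, 2)

At (6, 6): LHS = ln(12) ≈ 2.485 ≠ RHS = 2·ln(6) ≈ 3.584
At (2, 2): LHS = ln(4) ≈ 1.386, RHS = 2·ln(2) ≈ 1.386 → equal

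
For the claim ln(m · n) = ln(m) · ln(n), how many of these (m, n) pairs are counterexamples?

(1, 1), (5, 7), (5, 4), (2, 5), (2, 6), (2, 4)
5

Testing each pair:
(1, 1): LHS = 0, RHS = 0 → satisfies claim
(5, 7): LHS = ln(35) ≈ 3.555, RHS = ln(5)·ln(7) ≈ 3.132 → counterexample
(5, 4): LHS = ln(20) ≈ 2.996, RHS = ln(4)·ln(5) ≈ 2.231 → counterexample
(2, 5): LHS = ln(10) ≈ 2.303, RHS = ln(2)·ln(5) ≈ 1.116 → counterexample
(2, 6): LHS = ln(12) ≈ 2.485, RHS = ln(2)·ln(6) ≈ 1.242 → counterexample
(2, 4): LHS = ln(8) ≈ 2.079, RHS = ln(2)·ln(4) ≈ 0.9609 → counterexample

That makes 5 counterexamples.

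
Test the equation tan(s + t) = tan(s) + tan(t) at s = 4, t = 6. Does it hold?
Fails

Substituting s = 4, t = 6:

LHS = tan(4 + 6) = tan(10) ≈ 0.6484
RHS = tan(4) + tan(6) ≈ 0.8668

LHS ≠ RHS, so the equation does not hold at this point.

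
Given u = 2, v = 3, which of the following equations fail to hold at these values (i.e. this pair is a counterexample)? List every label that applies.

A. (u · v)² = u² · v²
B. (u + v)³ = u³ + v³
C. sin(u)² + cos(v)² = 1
B, C

Evaluating each claim at the given values:
A. LHS = 36, RHS = 36 → holds here (LHS = RHS)
B. LHS = 125, RHS = 35 → fails here (LHS ≠ RHS)
C. LHS = sin(2)² + cos(3)² ≈ 1.807, RHS = 1 → fails here (LHS ≠ RHS)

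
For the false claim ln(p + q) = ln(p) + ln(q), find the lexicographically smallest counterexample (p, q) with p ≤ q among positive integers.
Substituting (1, 1) into the claim:
LHS = ln(1 + 1) = ln(2) ≈ 0.6931
RHS = ln(1) + ln(1) = 0

Since LHS ≠ RHS, this pair disproves the claim, and no lexicographically smaller pair (p ≤ q, positive integers) does.

For instance (1, 6) is also a counterexample (LHS = ln(7) ≈ 1.946, RHS = ln(6) ≈ 1.792), but it's lexicographically larger.

Answer: (p, q) = (1, 1)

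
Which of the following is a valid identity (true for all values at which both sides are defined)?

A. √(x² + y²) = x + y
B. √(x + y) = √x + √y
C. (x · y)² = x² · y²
C

A: fails at (1, 2) — LHS = √(5) ≈ 2.236, RHS = 3.
B: fails at (1, 4) — LHS = √(5) ≈ 2.236, RHS = 3.
C: holds — e.g. at (1, 4), both sides equal 16.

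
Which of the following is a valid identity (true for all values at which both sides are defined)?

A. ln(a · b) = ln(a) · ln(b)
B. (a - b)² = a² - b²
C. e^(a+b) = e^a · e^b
C

A: fails at (3, 4) — LHS = ln(12) ≈ 2.485, RHS = ln(3)·ln(4) ≈ 1.523.
B: fails at (2, 5) — LHS = 9, RHS = -21.
C: holds — e.g. at (4, 6), both sides equal e^10 ≈ 22026.5.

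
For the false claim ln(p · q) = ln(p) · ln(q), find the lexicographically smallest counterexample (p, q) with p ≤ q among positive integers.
At (1, 1): both sides equal 0, so it holds there.

Substituting (1, 2) into the claim:
LHS = ln(1 · 2) = ln(2) ≈ 0.6931
RHS = ln(1) · ln(2) = 0

Since LHS ≠ RHS, this pair disproves the claim, and no lexicographically smaller pair (p ≤ q, positive integers) does.

For instance (3, 8) is also a counterexample (LHS = ln(24) ≈ 3.178, RHS = ln(3)·ln(8) ≈ 2.285), but it's lexicographically larger.

Answer: (p, q) = (1, 2)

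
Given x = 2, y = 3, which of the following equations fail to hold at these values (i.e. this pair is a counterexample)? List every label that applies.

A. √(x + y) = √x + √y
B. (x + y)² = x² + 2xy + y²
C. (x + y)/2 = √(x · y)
Evaluating each claim at the given values:
A. LHS = √(5) ≈ 2.236, RHS = √(2) + √(3) ≈ 3.146 → fails here (LHS ≠ RHS)
B. LHS = 25, RHS = 25 → holds here (LHS = RHS)
C. LHS = 5/2, RHS = √(6) ≈ 2.449 → fails here (LHS ≠ RHS)

Answer: A, C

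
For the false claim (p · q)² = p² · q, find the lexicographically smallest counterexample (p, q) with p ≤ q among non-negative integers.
(p, q) = (1, 2)

Substituting (1, 2) into the claim:
LHS = (1 · 2)² = 4
RHS = 1² · 2 = 2

Since LHS ≠ RHS, this pair disproves the claim, and no lexicographically smaller pair (p ≤ q, non-negative integers) does.

For instance (2, 6) is also a counterexample (LHS = 144, RHS = 24), but it's lexicographically larger.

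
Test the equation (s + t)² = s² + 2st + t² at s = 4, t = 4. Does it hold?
Substituting s = 4, t = 4:

LHS = (4 + 4)² = 64
RHS = 4² + 2·4·4 + 4² = 64

LHS = RHS, so the equation holds at this point.

Answer: Holds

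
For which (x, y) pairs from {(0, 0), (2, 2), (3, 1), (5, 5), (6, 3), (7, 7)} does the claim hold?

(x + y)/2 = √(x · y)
(0, 0), (2, 2), (5, 5), (7, 7)

Testing each pair:
(0, 0): LHS = 0, RHS = 0 → holds
(2, 2): LHS = 2, RHS = 2 → holds
(3, 1): LHS = 2, RHS = √(3) ≈ 1.732 → fails
(5, 5): LHS = 5, RHS = 5 → holds
(6, 3): LHS = 9/2, RHS = 3·√(2) ≈ 4.243 → fails
(7, 7): LHS = 7, RHS = 7 → holds

4 of 6 pairs satisfy the claim.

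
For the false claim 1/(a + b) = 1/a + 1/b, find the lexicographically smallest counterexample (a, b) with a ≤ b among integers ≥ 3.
Substituting (3, 3) into the claim:
LHS = 1/(3 + 3) = 1/6
RHS = 1/3 + 1/3 = 2/3

Since LHS ≠ RHS, this pair disproves the claim, and no lexicographically smaller pair (a ≤ b, integers ≥ 3) does.

For instance (3, 5) is also a counterexample (LHS = 1/8, RHS = 8/15), but it's lexicographically larger.

Answer: (a, b) = (3, 3)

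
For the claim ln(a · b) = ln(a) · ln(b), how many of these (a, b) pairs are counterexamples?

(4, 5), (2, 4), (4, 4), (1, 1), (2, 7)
Testing each pair:
(4, 5): LHS = ln(20) ≈ 2.996, RHS = ln(4)·ln(5) ≈ 2.231 → counterexample
(2, 4): LHS = ln(8) ≈ 2.079, RHS = ln(2)·ln(4) ≈ 0.9609 → counterexample
(4, 4): LHS = ln(16) ≈ 2.773, RHS = ln(4)² ≈ 1.922 → counterexample
(1, 1): LHS = 0, RHS = 0 → satisfies claim
(2, 7): LHS = ln(14) ≈ 2.639, RHS = ln(2)·ln(7) ≈ 1.349 → counterexample

That makes 4 counterexamples.

Answer: 4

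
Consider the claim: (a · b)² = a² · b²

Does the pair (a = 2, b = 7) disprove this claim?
Substituting a = 2, b = 7:
LHS = (2 · 7)² = 196
RHS = 2² · 7² = 196

The sides agree, so this pair does not disprove the claim.

Answer: No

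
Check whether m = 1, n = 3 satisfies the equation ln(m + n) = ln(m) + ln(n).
Substituting m = 1, n = 3:

LHS = ln(1 + 3) = ln(4) ≈ 1.386
RHS = ln(1) + ln(3) = ln(3) ≈ 1.099

LHS ≠ RHS, so the equation does not hold at this point.

Answer: Fails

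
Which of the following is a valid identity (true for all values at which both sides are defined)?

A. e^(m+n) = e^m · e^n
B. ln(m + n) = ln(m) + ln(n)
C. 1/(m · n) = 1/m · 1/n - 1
A: holds — e.g. at (3, 3), both sides equal e^6 ≈ 403.4.
B: fails at (2, 4) — LHS = ln(6) ≈ 1.792, RHS = ln(2) + ln(4) ≈ 2.079.
C: fails at (4, 6) — LHS = 1/24, RHS = -23/24.

Answer: A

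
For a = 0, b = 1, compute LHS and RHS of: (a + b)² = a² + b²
LHS = (0 + 1)² = 1
RHS = 0² + 1² = 1

LHS = RHS: the two sides agree.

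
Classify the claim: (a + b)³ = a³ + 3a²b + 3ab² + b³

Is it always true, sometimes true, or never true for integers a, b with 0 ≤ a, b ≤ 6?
The identity holds for every pair in the range. For instance at (a, b) = (0, 6): both sides equal 216.

Answer: Always true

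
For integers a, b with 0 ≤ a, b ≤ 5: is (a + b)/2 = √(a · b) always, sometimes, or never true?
Sometimes true

It holds at (a, b) = (1, 1) (both sides equal 1), but fails at (a, b) = (1, 3) (LHS = 2, RHS = √(3) ≈ 1.732).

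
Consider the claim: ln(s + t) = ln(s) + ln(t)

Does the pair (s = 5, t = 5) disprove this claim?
Yes

Substituting s = 5, t = 5:
LHS = ln(5 + 5) = ln(10) ≈ 2.303
RHS = ln(5) + ln(5) = 2·ln(5) ≈ 3.219

Since LHS ≠ RHS, this pair disproves the claim.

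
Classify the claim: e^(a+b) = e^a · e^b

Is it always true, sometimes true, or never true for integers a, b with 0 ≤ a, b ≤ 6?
The identity holds for every pair in the range. For instance at (a, b) = (6, 4): both sides equal e^10 ≈ 22026.5.

Answer: Always true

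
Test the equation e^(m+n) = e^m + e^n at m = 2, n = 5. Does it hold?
Fails

Substituting m = 2, n = 5:

LHS = e^(2+5) = e^7 ≈ 1097
RHS = e^2 + e^5 ≈ 155.8

LHS ≠ RHS, so the equation does not hold at this point.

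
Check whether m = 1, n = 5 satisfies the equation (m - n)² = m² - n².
Substituting m = 1, n = 5:

LHS = (1 - 5)² = 16
RHS = 1² - 5² = -24

LHS ≠ RHS, so the equation does not hold at this point.

Answer: Fails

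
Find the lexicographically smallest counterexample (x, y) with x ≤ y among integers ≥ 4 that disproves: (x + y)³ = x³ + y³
Substituting (4, 4) into the claim:
LHS = (4 + 4)³ = 512
RHS = 4³ + 4³ = 128

Since LHS ≠ RHS, this pair disproves the claim, and no lexicographically smaller pair (x ≤ y, integers ≥ 4) does.

For instance (8, 9) is also a counterexample (LHS = 4913, RHS = 1241), but it's lexicographically larger.

Answer: (x, y) = (4, 4)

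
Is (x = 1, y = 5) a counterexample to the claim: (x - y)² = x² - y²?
Yes

Substituting x = 1, y = 5:
LHS = (1 - 5)² = 16
RHS = 1² - 5² = -24

Since LHS ≠ RHS, this pair disproves the claim.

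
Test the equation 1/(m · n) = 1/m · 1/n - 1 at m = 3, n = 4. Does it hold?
Fails

Substituting m = 3, n = 4:

LHS = 1/(3 · 4) = 1/12
RHS = 1/3 · 1/4 - 1 = -11/12

LHS ≠ RHS, so the equation does not hold at this point.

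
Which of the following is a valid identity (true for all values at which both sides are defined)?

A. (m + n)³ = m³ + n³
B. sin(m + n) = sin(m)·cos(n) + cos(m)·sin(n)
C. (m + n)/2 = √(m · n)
B

A: fails at (2, 3) — LHS = 125, RHS = 35.
B: holds — e.g. at (3, 3), both sides equal sin(6) ≈ -0.2794.
C: fails at (1, 2) — LHS = 3/2, RHS = √(2) ≈ 1.414.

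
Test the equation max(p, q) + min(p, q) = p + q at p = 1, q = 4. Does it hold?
Substituting p = 1, q = 4:

LHS = max(1, 4) + min(1, 4) = 5
RHS = 1 + 4 = 5

LHS = RHS, so the equation holds at this point.

Answer: Holds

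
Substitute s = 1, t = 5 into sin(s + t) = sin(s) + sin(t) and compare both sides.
LHS = sin(1 + 5) = sin(6) ≈ -0.2794
RHS = sin(1) + sin(5) ≈ -0.1175

LHS ≠ RHS (they differ by about 0.162), so the equation does not hold here.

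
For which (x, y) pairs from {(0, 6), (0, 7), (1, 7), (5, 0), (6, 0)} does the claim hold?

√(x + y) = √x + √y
Testing each pair:
(0, 6): LHS = √(6) ≈ 2.449, RHS = √(6) ≈ 2.449 → holds
(0, 7): LHS = √(7) ≈ 2.646, RHS = √(7) ≈ 2.646 → holds
(1, 7): LHS = 2·√(2) ≈ 2.828, RHS = 1 + √(7) ≈ 3.646 → fails
(5, 0): LHS = √(5) ≈ 2.236, RHS = √(5) ≈ 2.236 → holds
(6, 0): LHS = √(6) ≈ 2.449, RHS = √(6) ≈ 2.449 → holds

4 of 5 pairs satisfy the claim.

Answer: (0, 6), (0, 7), (5, 0), (6, 0)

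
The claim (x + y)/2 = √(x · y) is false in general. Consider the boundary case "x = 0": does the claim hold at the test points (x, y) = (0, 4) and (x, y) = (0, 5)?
No, fails at both test points

At (0, 4): LHS = 2 ≠ RHS = 0
At (0, 5): LHS = 5/2 ≠ RHS = 0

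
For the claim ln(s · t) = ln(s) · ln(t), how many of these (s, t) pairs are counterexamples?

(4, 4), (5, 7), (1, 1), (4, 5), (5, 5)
Testing each pair:
(4, 4): LHS = ln(16) ≈ 2.773, RHS = ln(4)² ≈ 1.922 → counterexample
(5, 7): LHS = ln(35) ≈ 3.555, RHS = ln(5)·ln(7) ≈ 3.132 → counterexample
(1, 1): LHS = 0, RHS = 0 → satisfies claim
(4, 5): LHS = ln(20) ≈ 2.996, RHS = ln(4)·ln(5) ≈ 2.231 → counterexample
(5, 5): LHS = ln(25) ≈ 3.219, RHS = ln(5)² ≈ 2.59 → counterexample

That makes 4 counterexamples.

Answer: 4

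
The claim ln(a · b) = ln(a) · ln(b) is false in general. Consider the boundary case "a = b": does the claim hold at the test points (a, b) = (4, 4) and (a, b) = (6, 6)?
At (4, 4): LHS = ln(16) ≈ 2.773 ≠ RHS = ln(4)² ≈ 1.922
At (6, 6): LHS = ln(36) ≈ 3.584 ≠ RHS = ln(6)² ≈ 3.21

Answer: No, fails at both test points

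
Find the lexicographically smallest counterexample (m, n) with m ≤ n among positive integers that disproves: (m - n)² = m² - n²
(m, n) = (1, 2)

At (1, 1): both sides equal 0, so it holds there.

Substituting (1, 2) into the claim:
LHS = (1 - 2)² = 1
RHS = 1² - 2² = -3

Since LHS ≠ RHS, this pair disproves the claim, and no lexicographically smaller pair (m ≤ n, positive integers) does.

For instance (1, 4) is also a counterexample (LHS = 9, RHS = -15), but it's lexicographically larger.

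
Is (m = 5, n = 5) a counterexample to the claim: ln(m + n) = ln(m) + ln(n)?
Yes

Substituting m = 5, n = 5:
LHS = ln(5 + 5) = ln(10) ≈ 2.303
RHS = ln(5) + ln(5) = 2·ln(5) ≈ 3.219

Since LHS ≠ RHS, this pair disproves the claim.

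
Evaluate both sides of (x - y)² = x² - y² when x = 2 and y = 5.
LHS = (2 - 5)² = 9
RHS = 2² - 5² = -21

LHS ≠ RHS, so the equation does not hold here.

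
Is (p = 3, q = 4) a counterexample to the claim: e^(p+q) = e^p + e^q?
Substituting p = 3, q = 4:
LHS = e^(3+4) = e^7 ≈ 1097
RHS = e^3 + e^4 ≈ 74.68

Since LHS ≠ RHS, this pair disproves the claim.

Answer: Yes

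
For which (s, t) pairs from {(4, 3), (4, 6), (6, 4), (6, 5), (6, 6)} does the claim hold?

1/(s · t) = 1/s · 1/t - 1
Testing each pair:
(4, 3): LHS = 1/12, RHS = -11/12 → fails
(4, 6): LHS = 1/24, RHS = -23/24 → fails
(6, 4): LHS = 1/24, RHS = -23/24 → fails
(6, 5): LHS = 1/30, RHS = -29/30 → fails
(6, 6): LHS = 1/36, RHS = -35/36 → fails

No pair satisfies the claim.

Answer: None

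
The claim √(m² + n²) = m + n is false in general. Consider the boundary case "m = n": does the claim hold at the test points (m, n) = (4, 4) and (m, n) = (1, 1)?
At (4, 4): LHS = 4·√(2) ≈ 5.657 ≠ RHS = 8
At (1, 1): LHS = √(2) ≈ 1.414 ≠ RHS = 2

Answer: No, fails at both test points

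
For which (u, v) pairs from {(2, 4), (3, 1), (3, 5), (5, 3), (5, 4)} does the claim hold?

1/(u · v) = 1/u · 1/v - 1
None

Testing each pair:
(2, 4): LHS = 1/8, RHS = -7/8 → fails
(3, 1): LHS = 1/3, RHS = -2/3 → fails
(3, 5): LHS = 1/15, RHS = -14/15 → fails
(5, 3): LHS = 1/15, RHS = -14/15 → fails
(5, 4): LHS = 1/20, RHS = -19/20 → fails

No pair satisfies the claim.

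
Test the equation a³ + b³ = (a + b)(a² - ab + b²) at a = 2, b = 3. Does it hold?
Substituting a = 2, b = 3:

LHS = 2³ + 3³ = 35
RHS = (2 + 3)(2² - 2·3 + 3²) = 35

LHS = RHS, so the equation holds at this point.

Answer: Holds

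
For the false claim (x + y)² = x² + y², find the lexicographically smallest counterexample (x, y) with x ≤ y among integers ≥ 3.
Substituting (3, 3) into the claim:
LHS = (3 + 3)² = 36
RHS = 3² + 3² = 18

Since LHS ≠ RHS, this pair disproves the claim, and no lexicographically smaller pair (x ≤ y, integers ≥ 3) does.

For instance (3, 4) is also a counterexample (LHS = 49, RHS = 25), but it's lexicographically larger.

Answer: (x, y) = (3, 3)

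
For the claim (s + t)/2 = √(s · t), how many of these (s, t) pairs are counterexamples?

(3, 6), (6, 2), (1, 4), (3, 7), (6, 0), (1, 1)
5

Testing each pair:
(3, 6): LHS = 9/2, RHS = 3·√(2) ≈ 4.243 → counterexample
(6, 2): LHS = 4, RHS = 2·√(3) ≈ 3.464 → counterexample
(1, 4): LHS = 5/2, RHS = 2 → counterexample
(3, 7): LHS = 5, RHS = √(21) ≈ 4.583 → counterexample
(6, 0): LHS = 3, RHS = 0 → counterexample
(1, 1): LHS = 1, RHS = 1 → satisfies claim

That makes 5 counterexamples.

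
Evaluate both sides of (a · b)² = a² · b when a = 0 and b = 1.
LHS = (0 · 1)² = 0
RHS = 0² · 1 = 0

LHS = RHS: the two sides agree.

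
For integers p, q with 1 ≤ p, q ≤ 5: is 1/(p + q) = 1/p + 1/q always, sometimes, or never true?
Never true

The claim fails for every pair in the range. For instance at (p, q) = (1, 1): LHS = 1/2, RHS = 2.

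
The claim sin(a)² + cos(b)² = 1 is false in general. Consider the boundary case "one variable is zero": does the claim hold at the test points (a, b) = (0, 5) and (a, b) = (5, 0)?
No, fails at both test points

At (0, 5): LHS = cos(5)² ≈ 0.08046 ≠ RHS = 1
At (5, 0): LHS = sin(5)² + 1 ≈ 1.92 ≠ RHS = 1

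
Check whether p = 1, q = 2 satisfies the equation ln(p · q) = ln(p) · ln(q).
Fails

Substituting p = 1, q = 2:

LHS = ln(1 · 2) = ln(2) ≈ 0.6931
RHS = ln(1) · ln(2) = 0

LHS ≠ RHS, so the equation does not hold at this point.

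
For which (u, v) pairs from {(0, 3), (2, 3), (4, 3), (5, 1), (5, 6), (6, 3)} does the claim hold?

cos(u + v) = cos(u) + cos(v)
None

Testing each pair:
(0, 3): LHS = cos(3) ≈ -0.99, RHS = cos(3) + 1 ≈ 0.01001 → fails
(2, 3): LHS = cos(5) ≈ 0.2837, RHS = cos(3) + cos(2) ≈ -1.406 → fails
(4, 3): LHS = cos(7) ≈ 0.7539, RHS = cos(3) + cos(4) ≈ -1.644 → fails
(5, 1): LHS = cos(6) ≈ 0.9602, RHS = cos(5) + cos(1) ≈ 0.824 → fails
(5, 6): LHS = cos(11) ≈ 0.004426, RHS = cos(5) + cos(6) ≈ 1.244 → fails
(6, 3): LHS = cos(9) ≈ -0.9111, RHS = cos(3) + cos(6) ≈ -0.02982 → fails

No pair satisfies the claim.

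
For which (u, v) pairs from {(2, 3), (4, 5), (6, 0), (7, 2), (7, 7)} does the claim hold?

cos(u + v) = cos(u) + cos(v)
None

Testing each pair:
(2, 3): LHS = cos(5) ≈ 0.2837, RHS = cos(3) + cos(2) ≈ -1.406 → fails
(4, 5): LHS = cos(9) ≈ -0.9111, RHS = cos(4) + cos(5) ≈ -0.37 → fails
(6, 0): LHS = cos(6) ≈ 0.9602, RHS = cos(6) + 1 ≈ 1.96 → fails
(7, 2): LHS = cos(9) ≈ -0.9111, RHS = cos(2) + cos(7) ≈ 0.3378 → fails
(7, 7): LHS = cos(14) ≈ 0.1367, RHS = 2·cos(7) ≈ 1.508 → fails

No pair satisfies the claim.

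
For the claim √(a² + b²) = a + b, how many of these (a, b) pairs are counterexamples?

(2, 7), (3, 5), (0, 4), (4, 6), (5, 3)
Testing each pair:
(2, 7): LHS = √(53) ≈ 7.28, RHS = 9 → counterexample
(3, 5): LHS = √(34) ≈ 5.831, RHS = 8 → counterexample
(0, 4): LHS = 4, RHS = 4 → satisfies claim
(4, 6): LHS = 2·√(13) ≈ 7.211, RHS = 10 → counterexample
(5, 3): LHS = √(34) ≈ 5.831, RHS = 8 → counterexample

That makes 4 counterexamples.

Answer: 4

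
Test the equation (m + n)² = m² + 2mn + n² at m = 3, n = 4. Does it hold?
Substituting m = 3, n = 4:

LHS = (3 + 4)² = 49
RHS = 3² + 2·3·4 + 4² = 49

LHS = RHS, so the equation holds at this point.

Answer: Holds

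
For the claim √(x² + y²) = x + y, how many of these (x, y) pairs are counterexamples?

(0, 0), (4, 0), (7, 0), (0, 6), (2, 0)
Testing each pair:
(0, 0): LHS = 0, RHS = 0 → satisfies claim
(4, 0): LHS = 4, RHS = 4 → satisfies claim
(7, 0): LHS = 7, RHS = 7 → satisfies claim
(0, 6): LHS = 6, RHS = 6 → satisfies claim
(2, 0): LHS = 2, RHS = 2 → satisfies claim

That makes 0 counterexamples.

Answer: 0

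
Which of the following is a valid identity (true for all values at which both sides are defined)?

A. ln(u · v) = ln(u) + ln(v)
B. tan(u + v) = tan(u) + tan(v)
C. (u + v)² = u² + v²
A: holds — e.g. at (1, 5), both sides equal ln(5) ≈ 1.609.
B: fails at (5, 5) — LHS = tan(10) ≈ 0.6484, RHS = 2·tan(5) ≈ -6.761.
C: fails at (4, 4) — LHS = 64, RHS = 32.

Answer: A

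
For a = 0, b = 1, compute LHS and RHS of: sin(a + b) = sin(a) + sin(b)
LHS = sin(0 + 1) = sin(1) ≈ 0.8415
RHS = sin(0) + sin(1) = sin(1) ≈ 0.8415

LHS = RHS: the two sides agree.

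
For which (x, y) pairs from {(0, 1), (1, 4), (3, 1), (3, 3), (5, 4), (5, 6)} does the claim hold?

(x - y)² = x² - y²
(3, 3)

Testing each pair:
(0, 1): LHS = 1, RHS = -1 → fails
(1, 4): LHS = 9, RHS = -15 → fails
(3, 1): LHS = 4, RHS = 8 → fails
(3, 3): LHS = 0, RHS = 0 → holds
(5, 4): LHS = 1, RHS = 9 → fails
(5, 6): LHS = 1, RHS = -11 → fails

1 of 6 pairs satisfies the claim.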